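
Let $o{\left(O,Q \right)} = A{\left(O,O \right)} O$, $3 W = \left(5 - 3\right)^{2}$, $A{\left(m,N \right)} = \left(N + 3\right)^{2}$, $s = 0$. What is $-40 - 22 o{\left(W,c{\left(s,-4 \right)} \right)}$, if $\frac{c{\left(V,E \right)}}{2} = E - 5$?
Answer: $- \frac{15952}{27} \approx -590.81$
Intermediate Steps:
$A{\left(m,N \right)} = \left(3 + N\right)^{2}$
$c{\left(V,E \right)} = -10 + 2 E$ ($c{\left(V,E \right)} = 2 \left(E - 5\right) = 2 \left(-5 + E\right) = -10 + 2 E$)
$W = \frac{4}{3}$ ($W = \frac{\left(5 - 3\right)^{2}}{3} = \frac{2^{2}}{3} = \frac{1}{3} \cdot 4 = \frac{4}{3} \approx 1.3333$)
$o{\left(O,Q \right)} = O \left(3 + O\right)^{2}$ ($o{\left(O,Q \right)} = \left(3 + O\right)^{2} O = O \left(3 + O\right)^{2}$)
$-40 - 22 o{\left(W,c{\left(s,-4 \right)} \right)} = -40 - 22 \frac{4 \left(3 + \frac{4}{3}\right)^{2}}{3} = -40 - 22 \frac{4 \left(\frac{13}{3}\right)^{2}}{3} = -40 - 22 \cdot \frac{4}{3} \cdot \frac{169}{9} = -40 - \frac{14872}{27} = - \frac{15952}{27}$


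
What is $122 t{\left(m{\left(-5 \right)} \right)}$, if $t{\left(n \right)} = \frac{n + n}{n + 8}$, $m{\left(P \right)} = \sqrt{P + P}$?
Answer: $\frac{244 \sqrt{10}}{\sqrt{10} - 8 i} \approx 32.973 + 83.416 i$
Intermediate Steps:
$m{\left(P \right)} = \sqrt{2} \sqrt{P}$ ($m{\left(P \right)} = \sqrt{2 P} = \sqrt{2} \sqrt{P}$)
$t{\left(n \right)} = \frac{2 n}{8 + n}$
$122 t{\left(m{\left(-5 \right)} \right)} = 122 \frac{2 \sqrt{2} \sqrt{-5}}{8 + \sqrt{2} \sqrt{-5}} = 122 \frac{2 \sqrt{2} i \sqrt{5}}{8 + \sqrt{2} i \sqrt{5}} = 122 \frac{2 i \sqrt{10}}{8 + i \sqrt{10}} = \frac{244 i \sqrt{10}}{8 + i \sqrt{10}}$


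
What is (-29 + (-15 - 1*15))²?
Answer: 3481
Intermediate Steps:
(-29 + (-15 - 1*15))² = (-29 + (-15 - 15))² = (-29 - 30)² = (-59)² = 3481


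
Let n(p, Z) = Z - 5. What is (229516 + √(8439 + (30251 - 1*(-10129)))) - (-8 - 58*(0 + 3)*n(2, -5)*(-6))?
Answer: 239964 + √48819 ≈ 2.4019e+5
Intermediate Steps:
n(p, Z) = -5 + Z
(229516 + √(8439 + (30251 - 1*(-10129)))) - (-8 - 58*(0 + 3)*n(2, -5)*(-6)) = (229516 + √(8439 + (30251 - 1*(-10129)))) - (-8 - 58*(0 + 3)*(-5 - 5)*(-6)) = (229516 + √(8439 + (30251 + 10129))) - (-8 - 58*3*(-10)*(-6)) = (229516 + √(8439 + 40380)) - (-8 - (-1740)*(-6)) = (229516 + √48819) - (-8 - 58*180) = (229516 + √48819) - (-8 - 10440) = (229516 + √48819) - 1*(-10448) = (229516 + √48819) + 10448 = 239964 + √48819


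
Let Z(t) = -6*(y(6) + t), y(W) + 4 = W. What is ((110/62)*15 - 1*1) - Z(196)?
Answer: 37622/31 ≈ 1213.6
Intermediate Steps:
y(W) = -4 + W
Z(t) = -12 - 6*t (Z(t) = -6*((-4 + 6) + t) = -6*(2 + t) = -12 - 6*t)
((110/62)*15 - 1*1) - Z(196) = ((110/62)*15 - 1*1) - (-12 - 6*196) = ((110*(1/62))*15 - 1) - (-12 - 1176) = ((55/31)*15 - 1) - 1*(-1188) = (825/31 - 1) + 1188 = 794/31 + 1188 = 37622/31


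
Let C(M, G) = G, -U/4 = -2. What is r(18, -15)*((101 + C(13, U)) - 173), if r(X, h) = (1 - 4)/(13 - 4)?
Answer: 64/3 ≈ 21.333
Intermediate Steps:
U = 8 (U = -4*(-2) = 8)
r(X, h) = -⅓ (r(X, h) = -3/9 = -3*⅑ = -⅓)
r(18, -15)*((101 + C(13, U)) - 173) = -((101 + 8) - 173)/3 = -(109 - 173)/3 = -⅓*(-64) = 64/3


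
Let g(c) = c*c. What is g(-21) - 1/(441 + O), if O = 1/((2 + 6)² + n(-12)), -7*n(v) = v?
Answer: 89463887/202867 ≈ 441.00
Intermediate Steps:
n(v) = -v/7
g(c) = c²
O = 7/460 (O = 1/((2 + 6)² - ⅐*(-12)) = 1/(8² + 12/7) = 1/(64 + 12/7) = 1/(460/7) = 7/460 ≈ 0.015217)
g(-21) - 1/(441 + O) = (-21)² - 1/(441 + 7/460) = 441 - 1/202867/460 = 441 - 1*460/202867 = 441 - 460/202867 = 89463887/202867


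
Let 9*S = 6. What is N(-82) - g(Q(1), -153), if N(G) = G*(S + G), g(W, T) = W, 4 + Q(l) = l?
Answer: 20017/3 ≈ 6672.3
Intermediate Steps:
S = 2/3 (S = (1/9)*6 = 2/3 ≈ 0.66667)
Q(l) = -4 + l
N(G) = G*(2/3 + G)
N(-82) - g(Q(1), -153) = (1/3)*(-82)*(2 + 3*(-82)) - (-4 + 1) = (1/3)*(-82)*(2 - 246) - 1*(-3) = (1/3)*(-82)*(-244) + 3 = 20008/3 + 3 = 20017/3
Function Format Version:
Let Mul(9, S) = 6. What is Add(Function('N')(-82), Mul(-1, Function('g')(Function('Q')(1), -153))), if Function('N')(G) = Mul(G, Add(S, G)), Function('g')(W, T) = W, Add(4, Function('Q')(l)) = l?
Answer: Rational(20017, 3) ≈ 6672.3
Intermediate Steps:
S = Rational(2, 3) (S = Mul(Rational(1, 9), 6) = Rational(2, 3) ≈ 0.66667)
Function('Q')(l) = Add(-4, l)
Function('N')(G) = Mul(G, Add(Rational(2, 3), G))
Add(Function('N')(-82), Mul(-1, Function('g')(Function('Q')(1), -153))) = Add(Mul(Rational(1, 3), -82, Add(2, Mul(3, -82))), Mul(-1, Add(-4, 1))) = Add(Mul(Rational(1, 3), -82, Add(2, -246)), Mul(-1, -3)) = Add(Mul(Rational(1, 3), -82, -244), 3) = Add(Rational(20008, 3), 3) = Rational(20017, 3)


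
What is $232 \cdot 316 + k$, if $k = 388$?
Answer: $73700$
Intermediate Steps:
$232 \cdot 316 + k = 232 \cdot 316 + 388 = 73312 + 388 = 73700$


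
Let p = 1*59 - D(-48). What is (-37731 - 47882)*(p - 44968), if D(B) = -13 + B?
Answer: 3839571824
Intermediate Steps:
p = 120 (p = 1*59 - (-13 - 48) = 59 - 1*(-61) = 59 + 61 = 120)
(-37731 - 47882)*(p - 44968) = (-37731 - 47882)*(120 - 44968) = -85613*(-44848) = 3839571824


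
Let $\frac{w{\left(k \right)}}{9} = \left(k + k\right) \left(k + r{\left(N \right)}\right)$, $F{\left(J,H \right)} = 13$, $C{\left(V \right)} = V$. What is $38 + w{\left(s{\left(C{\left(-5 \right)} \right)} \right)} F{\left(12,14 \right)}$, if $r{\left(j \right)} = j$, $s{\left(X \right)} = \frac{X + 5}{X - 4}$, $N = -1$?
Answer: $38$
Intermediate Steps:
$s{\left(X \right)} = \frac{5 + X}{-4 + X}$
$w{\left(k \right)} = 18 k \left(-1 + k\right)$ ($w{\left(k \right)} = 9 \left(k + k\right) \left(k - 1\right) = 9 \cdot 2 k \left(-1 + k\right) = 18 k \left(-1 + k\right)$)
$38 + w{\left(s{\left(C{\left(-5 \right)} \right)} \right)} F{\left(12,14 \right)} = 38 + 18 \frac{5 - 5}{-4 - 5} \left(-1 + \frac{5 - 5}{-4 - 5}\right) 13 = 38 + 18 \frac{1}{-9} \cdot 0 \left(-1 + \frac{1}{-9} \cdot 0\right) 13 = 38 + 18 \left(\left(- \frac{1}{9}\right) 0\right) \left(-1 - 0\right) 13 = 38 + 18 \cdot 0 \left(-1 + 0\right) 13 = 38 + 18 \cdot 0 \left(-1\right) 13 = 38 + 0 \cdot 13 = 38 + 0 = 38$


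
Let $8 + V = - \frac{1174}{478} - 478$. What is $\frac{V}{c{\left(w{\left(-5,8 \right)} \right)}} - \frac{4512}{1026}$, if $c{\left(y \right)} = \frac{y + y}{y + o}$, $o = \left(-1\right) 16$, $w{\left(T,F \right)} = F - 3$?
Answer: $\frac{217792541}{408690} \approx 532.9$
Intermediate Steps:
$V = - \frac{116741}{239}$ ($V = -8 - \left(478 + \frac{1174}{478}\right) = -8 - \frac{114829}{239} = - \frac{116741}{239} \approx -488.46$)
$w{\left(T,F \right)} = -3 + F$ ($w{\left(T,F \right)} = F - 3 = -3 + F$)
$o = -16$
$c{\left(y \right)} = \frac{2 y}{-16 + y}$ ($c{\left(y \right)} = \frac{y + y}{y - 16} = \frac{2 y}{-16 + y}$)
$\frac{V}{c{\left(w{\left(-5,8 \right)} \right)}} - \frac{4512}{1026} = - \frac{116741}{239 \frac{2 \left(-3 + 8\right)}{-16 + \left(-3 + 8\right)}} - \frac{4512}{1026} = - \frac{116741}{239 \cdot 2 \cdot 5 \frac{1}{-16 + 5}} - \frac{752}{171} = - \frac{116741}{239 \cdot 2 \cdot 5 \frac{1}{-11}} - \frac{752}{171} = - \frac{116741}{239 \cdot 2 \cdot 5 \left(- \frac{1}{11}\right)} - \frac{752}{171} = - \frac{116741}{239 \left(- \frac{10}{11}\right)} - \frac{752}{171} = \left(- \frac{116741}{239}\right) \left(- \frac{11}{10}\right) - \frac{752}{171} = \frac{1284151}{2390} - \frac{752}{171} = \frac{217792541}{408690}$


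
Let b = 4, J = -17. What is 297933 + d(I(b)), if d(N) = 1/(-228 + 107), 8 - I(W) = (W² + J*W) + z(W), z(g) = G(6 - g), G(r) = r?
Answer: 36049892/121 ≈ 2.9793e+5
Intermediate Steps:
z(g) = 6 - g
I(W) = 2 - W² + 18*W (I(W) = 8 - ((W² - 17*W) + (6 - W)) = 8 - (6 + W² - 18*W) = 8 + (-6 - W² + 18*W) = 2 - W² + 18*W)
d(N) = -1/121 (d(N) = 1/(-121) = -1/121)
297933 + d(I(b)) = 297933 - 1/121 = 36049892/121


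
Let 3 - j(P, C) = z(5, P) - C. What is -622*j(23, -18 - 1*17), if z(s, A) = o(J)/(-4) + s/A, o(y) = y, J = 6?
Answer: 439443/23 ≈ 19106.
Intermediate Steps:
z(s, A) = -3/2 + s/A (z(s, A) = 6/(-4) + s/A = 6*(-¼) + s/A = -3/2 + s/A)
j(P, C) = 9/2 + C - 5/P (j(P, C) = 3 - ((-3/2 + 5/P) - C) = 3 - (-3/2 - C + 5/P) = 3 + (3/2 + C - 5/P) = 9/2 + C - 5/P)
-622*j(23, -18 - 1*17) = -622*(9/2 + (-18 - 1*17) - 5/23) = -622*(9/2 + (-18 - 17) - 5*1/23) = -622*(9/2 - 35 - 5/23) = -622*(-1413/46) = 439443/23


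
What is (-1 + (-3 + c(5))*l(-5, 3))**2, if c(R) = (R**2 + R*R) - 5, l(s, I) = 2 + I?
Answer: 43681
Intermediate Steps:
c(R) = -5 + 2*R**2 (c(R) = (R**2 + R**2) - 5 = 2*R**2 - 5 = -5 + 2*R**2)
(-1 + (-3 + c(5))*l(-5, 3))**2 = (-1 + (-3 + (-5 + 2*5**2))*(2 + 3))**2 = (-1 + (-3 + (-5 + 2*25))*5)**2 = (-1 + (-3 + (-5 + 50))*5)**2 = (-1 + (-3 + 45)*5)**2 = (-1 + 42*5)**2 = (-1 + 210)**2 = 209**2 = 43681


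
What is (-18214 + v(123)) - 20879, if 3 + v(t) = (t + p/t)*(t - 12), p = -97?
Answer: -1046752/41 ≈ -25531.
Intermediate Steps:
v(t) = -3 + (-12 + t)*(t - 97/t) (v(t) = -3 + (t - 97/t)*(t - 12) = -3 + (t - 97/t)*(-12 + t) = -3 + (-12 + t)*(t - 97/t))
(-18214 + v(123)) - 20879 = (-18214 + (-100 + 123² - 12*123 + 1164/123)) - 20879 = (-18214 + (-100 + 15129 - 1476 + 1164*(1/123))) - 20879 = (-18214 + (-100 + 15129 - 1476 + 388/41)) - 20879 = (-18214 + 556061/41) - 20879 = -190713/41 - 20879 = -1046752/41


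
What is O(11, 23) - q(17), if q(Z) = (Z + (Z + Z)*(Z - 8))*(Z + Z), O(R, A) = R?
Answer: -10971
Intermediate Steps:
q(Z) = 2*Z*(Z + 2*Z*(-8 + Z)) (q(Z) = (Z + (2*Z)*(-8 + Z))*(2*Z) = (Z + 2*Z*(-8 + Z))*(2*Z) = 2*Z*(Z + 2*Z*(-8 + Z)))
O(11, 23) - q(17) = 11 - 17**2*(-30 + 4*17) = 11 - 289*(-30 + 68) = 11 - 289*38 = 11 - 1*10982 = 11 - 10982 = -10971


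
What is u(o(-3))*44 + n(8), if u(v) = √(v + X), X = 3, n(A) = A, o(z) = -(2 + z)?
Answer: 96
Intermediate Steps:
o(z) = -2 - z
u(v) = √(3 + v) (u(v) = √(v + 3) = √(3 + v))
u(o(-3))*44 + n(8) = √(3 + (-2 - 1*(-3)))*44 + 8 = √(3 + (-2 + 3))*44 + 8 = √(3 + 1)*44 + 8 = √4*44 + 8 = 2*44 + 8 = 88 + 8 = 96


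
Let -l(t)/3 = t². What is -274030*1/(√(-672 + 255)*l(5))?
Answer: -54806*I*√417/6255 ≈ -178.92*I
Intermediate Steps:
l(t) = -3*t²
-274030*1/(√(-672 + 255)*l(5)) = -274030*(-1/(75*√(-672 + 255))) = -274030*I*√417/31275 = -54806*I*√417/6255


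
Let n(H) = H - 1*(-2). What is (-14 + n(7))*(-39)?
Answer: 195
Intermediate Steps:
n(H) = 2 + H (n(H) = H + 2 = 2 + H)
(-14 + n(7))*(-39) = (-14 + (2 + 7))*(-39) = (-14 + 9)*(-39) = -5*(-39) = 195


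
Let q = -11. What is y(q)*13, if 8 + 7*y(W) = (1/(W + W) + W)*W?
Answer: 2951/14 ≈ 210.79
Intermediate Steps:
y(W) = -8/7 + W*(W + 1/(2*W))/7 (y(W) = -8/7 + ((1/(W + W) + W)*W)/7 = -8/7 + ((1/(2*W) + W)*W)/7 = -8/7 + ((W + 1/(2*W))*W)/7 = -8/7 + (W*(W + 1/(2*W)))/7 = -8/7 + W*(W + 1/(2*W))/7)
y(q)*13 = (-15/14 + (⅐)*(-11)²)*13 = (-15/14 + (⅐)*121)*13 = (-15/14 + 121/7)*13 = (227/14)*13 = 2951/14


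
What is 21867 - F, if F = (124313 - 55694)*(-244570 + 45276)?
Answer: 13675376853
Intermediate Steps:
F = -13675354986 (F = 68619*(-199294) = -13675354986)
21867 - F = 21867 - 1*(-13675354986) = 21867 + 13675354986 = 13675376853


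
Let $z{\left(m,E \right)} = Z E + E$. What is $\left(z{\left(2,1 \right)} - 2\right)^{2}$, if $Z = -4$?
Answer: $25$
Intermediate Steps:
$z{\left(m,E \right)} = - 3 E$ ($z{\left(m,E \right)} = - 4 E + E = - 3 E$)
$\left(z{\left(2,1 \right)} - 2\right)^{2} = \left(\left(-3\right) 1 - 2\right)^{2} = \left(-3 - 2\right)^{2} = \left(-5\right)^{2} = 25$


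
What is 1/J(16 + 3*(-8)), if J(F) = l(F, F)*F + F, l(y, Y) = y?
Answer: 1/56 ≈ 0.017857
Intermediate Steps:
J(F) = F + F**2 (J(F) = F*F + F = F**2 + F = F + F**2)
1/J(16 + 3*(-8)) = 1/((16 + 3*(-8))*(1 + (16 + 3*(-8)))) = 1/((16 - 24)*(1 + (16 - 24))) = 1/(-8*(1 - 8)) = 1/(-8*(-7)) = 1/56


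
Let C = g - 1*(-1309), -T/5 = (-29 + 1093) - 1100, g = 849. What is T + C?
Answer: 2338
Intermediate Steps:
T = 180 (T = -5*((-29 + 1093) - 1100) = -5*(1064 - 1100) = -5*(-36) = 180)
C = 2158 (C = 849 - 1*(-1309) = 849 + 1309 = 2158)
T + C = 180 + 2158 = 2338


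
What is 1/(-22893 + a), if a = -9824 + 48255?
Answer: 1/15538 ≈ 6.4358e-5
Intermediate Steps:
a = 38431
1/(-22893 + a) = 1/(-22893 + 38431) = 1/15538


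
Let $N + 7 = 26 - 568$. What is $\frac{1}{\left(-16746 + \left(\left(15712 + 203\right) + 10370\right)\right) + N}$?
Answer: $\frac{1}{8990} \approx 0.00011123$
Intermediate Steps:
$N = -549$ ($N = -7 + \left(26 - 568\right) = -7 - 542 = -549$)
$\frac{1}{\left(-16746 + \left(\left(15712 + 203\right) + 10370\right)\right) + N} = \frac{1}{\left(-16746 + \left(\left(15712 + 203\right) + 10370\right)\right) - 549} = \frac{1}{\left(-16746 + \left(15915 + 10370\right)\right) - 549} = \frac{1}{\left(-16746 + 26285\right) - 549} = \frac{1}{9539 - 549} = \frac{1}{8990}$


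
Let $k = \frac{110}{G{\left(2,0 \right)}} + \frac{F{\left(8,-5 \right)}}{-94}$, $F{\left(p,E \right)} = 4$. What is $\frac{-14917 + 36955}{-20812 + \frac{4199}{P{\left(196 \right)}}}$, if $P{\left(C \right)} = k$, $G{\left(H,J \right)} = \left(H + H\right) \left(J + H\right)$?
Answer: $- \frac{28395963}{26421556} \approx -1.0747$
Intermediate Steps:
$G{\left(H,J \right)} = 2 H \left(H + J\right)$
$k = \frac{2577}{188}$ ($k = \frac{110}{2 \cdot 2 \left(2 + 0\right)} + \frac{4}{-94} = \frac{110}{2 \cdot 2 \cdot 2} + 4 \left(- \frac{1}{94}\right) = \frac{110}{8} - \frac{2}{47} = 110 \cdot \frac{1}{8} - \frac{2}{47} = \frac{55}{4} - \frac{2}{47} = \frac{2577}{188} \approx 13.707$)
$P{\left(C \right)} = \frac{2577}{188}$
$\frac{-14917 + 36955}{-20812 + \frac{4199}{P{\left(196 \right)}}} = \frac{-14917 + 36955}{-20812 + \frac{4199}{\frac{2577}{188}}} = \frac{22038}{-20812 + 4199 \cdot \frac{188}{2577}} = \frac{22038}{-20812 + \frac{789412}{2577}} = \frac{22038}{- \frac{52843112}{2577}} = 22038 \left(- \frac{2577}{52843112}\right) = - \frac{28395963}{26421556}$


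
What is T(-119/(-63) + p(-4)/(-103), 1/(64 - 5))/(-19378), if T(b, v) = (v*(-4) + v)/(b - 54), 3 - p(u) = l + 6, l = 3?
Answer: -2781/55167751406 ≈ -5.0410e-8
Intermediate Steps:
p(u) = -6 (p(u) = 3 - (3 + 6) = 3 - 1*9 = 3 - 9 = -6)
T(b, v) = -3*v/(-54 + b) (T(b, v) = (-4*v + v)/(-54 + b) = (-3*v)/(-54 + b) = -3*v/(-54 + b))
T(-119/(-63) + p(-4)/(-103), 1/(64 - 5))/(-19378) = -3/((64 - 5)*(-54 + (-119/(-63) - 6/(-103))))/(-19378) = -3/(59*(-54 + (-119*(-1/63) - 6*(-1/103))))*(-1/19378) = -3*1/59/(-54 + (17/9 + 6/103))*(-1/19378) = -3*1/59/(-54 + 1805/927)*(-1/19378) = -3*1/59/(-48253/927)*(-1/19378) = -3*1/59*(-927/48253)*(-1/19378) = (2781/2846927)*(-1/19378) = -2781/55167751406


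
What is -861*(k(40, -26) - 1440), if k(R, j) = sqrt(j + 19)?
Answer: 1239840 - 861*I*sqrt(7) ≈ 1.2398e+6 - 2278.0*I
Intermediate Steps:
k(R, j) = sqrt(19 + j)
-861*(k(40, -26) - 1440) = -861*(sqrt(19 - 26) - 1440) = -861*(sqrt(-7) - 1440) = -861*(I*sqrt(7) - 1440) = -861*(-1440 + I*sqrt(7)) = 1239840 - 861*I*sqrt(7)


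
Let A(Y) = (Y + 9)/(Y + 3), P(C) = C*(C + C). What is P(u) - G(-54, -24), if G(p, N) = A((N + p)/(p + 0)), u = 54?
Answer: 116593/20 ≈ 5829.6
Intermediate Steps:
P(C) = 2*C² (P(C) = C*(2*C) = 2*C²)
A(Y) = (9 + Y)/(3 + Y)
G(p, N) = (9 + (N + p)/p)/(3 + (N + p)/p) (G(p, N) = (9 + (N + p)/(p + 0))/(3 + (N + p)/(p + 0)) = (9 + (N + p)/p)/(3 + (N + p)/p))
P(u) - G(-54, -24) = 2*54² - (-24 + 10*(-54))/(-24 + 4*(-54)) = 2*2916 - (-24 - 540)/(-24 - 216) = 5832 - (-564)/(-240) = 5832 - (-1)*(-564)/240 = 5832 - 1*47/20 = 5832 - 47/20 = 116593/20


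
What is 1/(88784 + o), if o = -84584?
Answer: 1/4200 ≈ 0.00023810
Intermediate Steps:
1/(88784 + o) = 1/(88784 - 84584) = 1/4200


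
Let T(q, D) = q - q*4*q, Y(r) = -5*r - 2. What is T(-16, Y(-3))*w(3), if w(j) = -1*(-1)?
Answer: -1040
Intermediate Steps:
Y(r) = -2 - 5*r
T(q, D) = q - 4*q² (T(q, D) = q - 4*q*q = q - 4*q²)
w(j) = 1
T(-16, Y(-3))*w(3) = -16*(1 - 4*(-16))*1 = -16*(1 + 64)*1 = -16*65*1 = -1040*1 = -1040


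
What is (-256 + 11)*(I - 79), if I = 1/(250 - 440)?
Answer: 735539/38 ≈ 19356.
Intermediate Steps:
I = -1/190 (I = 1/(-190) = -1/190 ≈ -0.0052632)
(-256 + 11)*(I - 79) = (-256 + 11)*(-1/190 - 79) = -245*(-15011/190) = 735539/38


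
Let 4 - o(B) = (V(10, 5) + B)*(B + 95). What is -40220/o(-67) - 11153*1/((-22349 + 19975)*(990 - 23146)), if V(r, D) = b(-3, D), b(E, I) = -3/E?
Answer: -528881512759/24353033272 ≈ -21.717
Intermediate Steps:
V(r, D) = 1 (V(r, D) = -3/(-3) = -3*(-1/3) = 1)
o(B) = 4 - (1 + B)*(95 + B) (o(B) = 4 - (1 + B)*(B + 95) = 4 - (1 + B)*(95 + B))
-40220/o(-67) - 11153*1/((-22349 + 19975)*(990 - 23146)) = -40220/(-91 - 1*(-67)**2 - 96*(-67)) - 11153*1/((-22349 + 19975)*(990 - 23146)) = -40220/(-91 - 1*4489 + 6432) - 11153/((-22156*(-2374))) = -40220/(-91 - 4489 + 6432) - 11153/52598344 = -40220/1852 - 11153*1/52598344 = -40220*1/1852 - 11153/52598344 = -10055/463 - 11153/52598344 = -528881512759/24353033272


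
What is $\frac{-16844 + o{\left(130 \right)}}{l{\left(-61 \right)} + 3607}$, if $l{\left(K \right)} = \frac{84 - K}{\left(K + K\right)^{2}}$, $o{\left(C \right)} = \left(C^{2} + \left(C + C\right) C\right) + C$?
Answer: $\frac{505847624}{53686733} \approx 9.4222$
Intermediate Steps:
$o{\left(C \right)} = C + 3 C^{2}$ ($o{\left(C \right)} = \left(C^{2} + 2 C C\right) + C = \left(C^{2} + 2 C^{2}\right) + C = 3 C^{2} + C = C + 3 C^{2}$)
$l{\left(K \right)} = \frac{84 - K}{4 K^{2}}$ ($l{\left(K \right)} = \frac{84 - K}{\left(2 K\right)^{2}} = \frac{84 - K}{4 K^{2}}$)
$\frac{-16844 + o{\left(130 \right)}}{l{\left(-61 \right)} + 3607} = \frac{-16844 + 130 \left(1 + 3 \cdot 130\right)}{\frac{84 - -61}{4 \cdot 3721} + 3607} = \frac{-16844 + 130 \left(1 + 390\right)}{\frac{1}{4} \cdot \frac{1}{3721} \left(84 + 61\right) + 3607} = \frac{-16844 + 130 \cdot 391}{\frac{1}{4} \cdot \frac{1}{3721} \cdot 145 + 3607} = \frac{-16844 + 50830}{\frac{145}{14884} + 3607} = \frac{33986}{\frac{53686733}{14884}} = 33986 \cdot \frac{14884}{53686733} = \frac{505847624}{53686733}$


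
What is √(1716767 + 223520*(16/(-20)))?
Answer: √1537951 ≈ 1240.1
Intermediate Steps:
√(1716767 + 223520*(16/(-20))) = √(1716767 + 223520*(16*(-1/20))) = √(1716767 + 223520*(-⅘)) = √(1716767 - 178816) = √1537951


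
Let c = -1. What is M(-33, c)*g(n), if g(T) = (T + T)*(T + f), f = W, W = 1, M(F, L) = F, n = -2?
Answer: -132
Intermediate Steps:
f = 1
g(T) = 2*T*(1 + T) (g(T) = (T + T)*(T + 1) = (2*T)*(1 + T) = 2*T*(1 + T))
M(-33, c)*g(n) = -66*(-2)*(1 - 2) = -66*(-2)*(-1) = -33*4 = -132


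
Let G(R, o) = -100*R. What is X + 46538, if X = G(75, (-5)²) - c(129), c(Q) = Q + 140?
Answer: 38769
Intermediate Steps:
c(Q) = 140 + Q
X = -7769 (X = -100*75 - (140 + 129) = -7500 - 1*269 = -7500 - 269 = -7769)
X + 46538 = -7769 + 46538 = 38769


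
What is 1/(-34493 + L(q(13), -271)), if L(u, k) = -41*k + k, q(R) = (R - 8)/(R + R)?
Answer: -1/23653 ≈ -4.2278e-5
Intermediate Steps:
q(R) = (-8 + R)/(2*R) (q(R) = (-8 + R)/((2*R)) = (-8 + R)*(1/(2*R)) = (-8 + R)/(2*R))
L(u, k) = -40*k
1/(-34493 + L(q(13), -271)) = 1/(-34493 - 40*(-271)) = 1/(-34493 + 10840) = 1/(-23653) = -1/23653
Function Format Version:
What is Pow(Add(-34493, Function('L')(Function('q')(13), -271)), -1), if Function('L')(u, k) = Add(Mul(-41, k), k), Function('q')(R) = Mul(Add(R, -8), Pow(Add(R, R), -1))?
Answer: Rational(-1, 23653) ≈ -4.2278e-5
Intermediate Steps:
Function('q')(R) = Mul(Rational(1, 2), Pow(R, -1), Add(-8, R)) (Function('q')(R) = Mul(Add(-8, R), Pow(Mul(2, R), -1)) = Mul(Add(-8, R), Mul(Rational(1, 2), Pow(R, -1))) = Mul(Rational(1, 2), Pow(R, -1), Add(-8, R)))
Function('L')(u, k) = Mul(-40, k)
Pow(Add(-34493, Function('L')(Function('q')(13), -271)), -1) = Pow(Add(-34493, Mul(-40, -271)), -1) = Pow(Add(-34493, 10840), -1) = Pow(-23653, -1) = Rational(-1, 23653)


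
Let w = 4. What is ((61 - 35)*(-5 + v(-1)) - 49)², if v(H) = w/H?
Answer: 80089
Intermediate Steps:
v(H) = 4/H
((61 - 35)*(-5 + v(-1)) - 49)² = ((61 - 35)*(-5 + 4/(-1)) - 49)² = (26*(-5 + 4*(-1)) - 49)² = (26*(-5 - 4) - 49)² = (26*(-9) - 49)² = (-234 - 49)² = (-283)² = 80089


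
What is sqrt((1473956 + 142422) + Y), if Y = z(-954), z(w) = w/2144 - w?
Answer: sqrt(116163221609)/268 ≈ 1271.7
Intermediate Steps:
z(w) = -2143*w/2144 (z(w) = w*(1/2144) - w = w/2144 - w = -2143*w/2144)
Y = 1022211/1072 (Y = -2143/2144*(-954) = 1022211/1072 ≈ 953.55)
sqrt((1473956 + 142422) + Y) = sqrt((1473956 + 142422) + 1022211/1072) = sqrt(1616378 + 1022211/1072) = sqrt(1733779427/1072) = sqrt(116163221609)/268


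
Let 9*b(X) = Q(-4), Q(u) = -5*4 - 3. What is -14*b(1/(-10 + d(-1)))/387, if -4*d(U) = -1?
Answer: 322/3483 ≈ 0.092449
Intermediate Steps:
d(U) = 1/4 (d(U) = -1/4*(-1) = 1/4)
Q(u) = -23 (Q(u) = -20 - 3 = -23)
b(X) = -23/9 (b(X) = (1/9)*(-23) = -23/9)
-14*b(1/(-10 + d(-1)))/387 = -(-322)/(9*387) = -14*(-23/3483) = 322/3483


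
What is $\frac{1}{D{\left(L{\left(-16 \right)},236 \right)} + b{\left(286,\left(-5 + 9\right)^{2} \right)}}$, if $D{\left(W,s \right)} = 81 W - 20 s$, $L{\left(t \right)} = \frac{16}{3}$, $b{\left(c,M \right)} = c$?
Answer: $- \frac{1}{4002} \approx -0.00024988$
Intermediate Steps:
$L{\left(t \right)} = \frac{16}{3}$ ($L{\left(t \right)} = 16 \cdot \frac{1}{3} = \frac{16}{3}$)
$D{\left(W,s \right)} = - 20 s + 81 W$
$\frac{1}{D{\left(L{\left(-16 \right)},236 \right)} + b{\left(286,\left(-5 + 9\right)^{2} \right)}} = \frac{1}{\left(\left(-20\right) 236 + 81 \cdot \frac{16}{3}\right) + 286} = \frac{1}{\left(-4720 + 432\right) + 286} = \frac{1}{-4288 + 286} = \frac{1}{-4002} = - \frac{1}{4002}$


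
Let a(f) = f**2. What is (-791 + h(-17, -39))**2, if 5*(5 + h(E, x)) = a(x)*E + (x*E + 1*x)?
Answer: 853399369/25 ≈ 3.4136e+7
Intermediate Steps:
h(E, x) = -5 + x/5 + E*x/5 + E*x**2/5 (h(E, x) = -5 + (x**2*E + (x*E + 1*x))/5 = -5 + (E*x**2 + (E*x + x))/5 = -5 + (E*x**2 + (x + E*x))/5 = -5 + (x + E*x + E*x**2)/5 = -5 + (x/5 + E*x/5 + E*x**2/5) = -5 + x/5 + E*x/5 + E*x**2/5)
(-791 + h(-17, -39))**2 = (-791 + (-5 + (1/5)*(-39) + (1/5)*(-17)*(-39) + (1/5)*(-17)*(-39)**2))**2 = (-791 + (-5 - 39/5 + 663/5 + (1/5)*(-17)*1521))**2 = (-791 + (-5 - 39/5 + 663/5 - 25857/5))**2 = (-791 - 25258/5)**2 = (-29213/5)**2 = 853399369/25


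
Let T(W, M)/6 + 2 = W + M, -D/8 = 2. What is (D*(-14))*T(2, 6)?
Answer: 8064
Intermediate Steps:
D = -16 (D = -8*2 = -16)
T(W, M) = -12 + 6*M + 6*W (T(W, M) = -12 + 6*(W + M) = -12 + 6*(M + W) = -12 + (6*M + 6*W) = -12 + 6*M + 6*W)
(D*(-14))*T(2, 6) = (-16*(-14))*(-12 + 6*6 + 6*2) = 224*(-12 + 36 + 12) = 224*36 = 8064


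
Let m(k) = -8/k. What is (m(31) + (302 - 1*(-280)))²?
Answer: 325225156/961 ≈ 3.3842e+5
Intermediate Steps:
(m(31) + (302 - 1*(-280)))² = (-8/31 + (302 - 1*(-280)))² = (-8*1/31 + (302 + 280))² = (-8/31 + 582)² = (18034/31)² = 325225156/961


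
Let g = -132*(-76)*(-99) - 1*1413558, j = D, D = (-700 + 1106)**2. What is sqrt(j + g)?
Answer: I*sqrt(2241890) ≈ 1497.3*I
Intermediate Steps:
D = 164836 (D = 406**2 = 164836)
j = 164836
g = -2406726 (g = 10032*(-99) - 1413558 = -993168 - 1413558 = -2406726)
sqrt(j + g) = sqrt(164836 - 2406726) = sqrt(-2241890) = I*sqrt(2241890)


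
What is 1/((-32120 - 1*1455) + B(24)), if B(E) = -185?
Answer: -1/33760 ≈ -2.9621e-5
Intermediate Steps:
1/((-32120 - 1*1455) + B(24)) = 1/((-32120 - 1*1455) - 185) = 1/((-32120 - 1455) - 185) = 1/(-33575 - 185) = 1/(-33760) = -1/33760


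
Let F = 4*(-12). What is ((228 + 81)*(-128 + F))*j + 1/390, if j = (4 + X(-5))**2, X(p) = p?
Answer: -21209759/390 ≈ -54384.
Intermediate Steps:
F = -48
j = 1 (j = (4 - 5)**2 = (-1)**2 = 1)
((228 + 81)*(-128 + F))*j + 1/390 = ((228 + 81)*(-128 - 48))*1 + 1/390 = (309*(-176))*1 + 1/390 = -54384*1 + 1/390 = -54384 + 1/390 = -21209759/390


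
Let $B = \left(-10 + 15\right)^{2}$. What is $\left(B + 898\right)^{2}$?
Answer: $851929$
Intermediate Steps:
$B = 25$ ($B = 5^{2} = 25$)
$\left(B + 898\right)^{2} = \left(25 + 898\right)^{2} = 923^{2} = 851929$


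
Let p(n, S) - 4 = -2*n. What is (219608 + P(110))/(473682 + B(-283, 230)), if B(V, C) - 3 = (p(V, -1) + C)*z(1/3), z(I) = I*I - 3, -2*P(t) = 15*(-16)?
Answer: 1977552/4242365 ≈ 0.46614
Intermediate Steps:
P(t) = 120 (P(t) = -15*(-16)/2 = -½*(-240) = 120)
p(n, S) = 4 - 2*n
z(I) = -3 + I² (z(I) = I² - 3 = -3 + I²)
B(V, C) = -77/9 - 26*C/9 + 52*V/9 (B(V, C) = 3 + ((4 - 2*V) + C)*(-3 + (1/3)²) = 3 + (4 + C - 2*V)*(-3 + (⅓)²) = 3 + (4 + C - 2*V)*(-3 + ⅑) = 3 + (4 + C - 2*V)*(-26/9) = 3 + (-104/9 - 26*C/9 + 52*V/9) = -77/9 - 26*C/9 + 52*V/9)
(219608 + P(110))/(473682 + B(-283, 230)) = (219608 + 120)/(473682 + (-77/9 - 26/9*230 + (52/9)*(-283))) = 219728/(473682 + (-77/9 - 5980/9 - 14716/9)) = 219728/(473682 - 20773/9) = 219728/(4242365/9) = 219728*(9/4242365) = 1977552/4242365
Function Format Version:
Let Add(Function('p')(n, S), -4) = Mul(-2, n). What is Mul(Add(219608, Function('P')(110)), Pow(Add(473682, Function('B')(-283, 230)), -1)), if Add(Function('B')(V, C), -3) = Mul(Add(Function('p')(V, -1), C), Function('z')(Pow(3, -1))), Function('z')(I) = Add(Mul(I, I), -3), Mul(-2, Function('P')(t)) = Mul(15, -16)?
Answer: Rational(1977552, 4242365) ≈ 0.46614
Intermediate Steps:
Function('P')(t) = 120 (Function('P')(t) = Mul(Rational(-1, 2), Mul(15, -16)) = Mul(Rational(-1, 2), -240) = 120)
Function('p')(n, S) = Add(4, Mul(-2, n))
Function('z')(I) = Add(-3, Pow(I, 2)) (Function('z')(I) = Add(Pow(I, 2), -3) = Add(-3, Pow(I, 2)))
Function('B')(V, C) = Add(Rational(-77, 9), Mul(Rational(-26, 9), C), Mul(Rational(52, 9), V)) (Function('B')(V, C) = Add(3, Mul(Add(Add(4, Mul(-2, V)), C), Add(-3, Pow(Pow(3, -1), 2)))) = Add(3, Mul(Add(4, C, Mul(-2, V)), Add(-3, Pow(Rational(1, 3), 2)))) = Add(3, Mul(Add(4, C, Mul(-2, V)), Add(-3, Rational(1, 9)))) = Add(3, Mul(Add(4, C, Mul(-2, V)), Rational(-26, 9))) = Add(3, Add(Rational(-104, 9), Mul(Rational(-26, 9), C), Mul(Rational(52, 9), V))) = Add(Rational(-77, 9), Mul(Rational(-26, 9), C), Mul(Rational(52, 9), V)))
Mul(Add(219608, Function('P')(110)), Pow(Add(473682, Function('B')(-283, 230)), -1)) = Mul(Add(219608, 120), Pow(Add(473682, Add(Rational(-77, 9), Mul(Rational(-26, 9), 230), Mul(Rational(52, 9), -283))), -1)) = Mul(219728, Pow(Add(473682, Add(Rational(-77, 9), Rational(-5980, 9), Rational(-14716, 9))), -1)) = Mul(219728, Pow(Add(473682, Rational(-20773, 9)), -1)) = Mul(219728, Pow(Rational(4242365, 9), -1)) = Mul(219728, Rational(9, 4242365)) = Rational(1977552, 4242365)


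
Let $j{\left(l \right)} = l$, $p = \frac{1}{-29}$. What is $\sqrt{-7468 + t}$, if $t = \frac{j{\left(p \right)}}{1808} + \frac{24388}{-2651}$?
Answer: $\frac{i \sqrt{9028826196561150661}}{34749308} \approx 86.471 i$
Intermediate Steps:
$p = - \frac{1}{29} \approx -0.034483$
$t = - \frac{1278714267}{138997232}$ ($t = - \frac{1}{29 \cdot 1808} + \frac{24388}{-2651} = \left(- \frac{1}{29}\right) \frac{1}{1808} + 24388 \left(- \frac{1}{2651}\right) = - \frac{1}{52432} - \frac{24388}{2651} = - \frac{1278714267}{138997232} \approx -9.1996$)
$\sqrt{-7468 + t} = \sqrt{-7468 - \frac{1278714267}{138997232}} = \sqrt{- \frac{1039310042843}{138997232}} = \frac{i \sqrt{9028826196561150661}}{34749308}$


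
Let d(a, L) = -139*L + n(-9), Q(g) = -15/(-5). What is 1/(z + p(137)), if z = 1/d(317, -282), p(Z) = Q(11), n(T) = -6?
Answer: 39192/117577 ≈ 0.33333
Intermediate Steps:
Q(g) = 3 (Q(g) = -15*(-⅕) = 3)
p(Z) = 3
d(a, L) = -6 - 139*L (d(a, L) = -139*L - 6 = -6 - 139*L)
z = 1/39192 (z = 1/(-6 - 139*(-282)) = 1/(-6 + 39198) = 1/39192 ≈ 2.5515e-5)
1/(z + p(137)) = 1/(1/39192 + 3) = 1/(117577/39192) = 39192/117577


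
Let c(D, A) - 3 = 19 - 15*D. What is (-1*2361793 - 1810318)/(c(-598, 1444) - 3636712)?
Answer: 4172111/3627720 ≈ 1.1501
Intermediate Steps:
c(D, A) = 22 - 15*D (c(D, A) = 3 + (19 - 15*D) = 22 - 15*D)
(-1*2361793 - 1810318)/(c(-598, 1444) - 3636712) = (-1*2361793 - 1810318)/((22 - 15*(-598)) - 3636712) = (-2361793 - 1810318)/((22 + 8970) - 3636712) = -4172111/(8992 - 3636712) = -4172111/(-3627720) = -4172111*(-1/3627720) = 4172111/3627720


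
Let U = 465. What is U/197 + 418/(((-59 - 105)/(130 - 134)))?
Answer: 101411/8077 ≈ 12.556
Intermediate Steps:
U/197 + 418/(((-59 - 105)/(130 - 134))) = 465/197 + 418/(((-59 - 105)/(130 - 134))) = 465*(1/197) + 418/((-164/(-4))) = 465/197 + 418/((-164*(-¼))) = 465/197 + 418/41 = 101411/8077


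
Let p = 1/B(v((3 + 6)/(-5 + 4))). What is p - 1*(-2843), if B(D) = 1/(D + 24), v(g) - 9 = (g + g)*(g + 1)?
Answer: 3020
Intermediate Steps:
v(g) = 9 + 2*g*(1 + g) (v(g) = 9 + (g + g)*(g + 1) = 9 + (2*g)*(1 + g) = 9 + 2*g*(1 + g))
B(D) = 1/(24 + D)
p = 177 (p = 1/(1/(24 + (9 + 2*((3 + 6)/(-5 + 4)) + 2*((3 + 6)/(-5 + 4))**2))) = 1/(1/(24 + (9 + 2*(9/(-1)) + 2*(9/(-1))**2))) = 1/(1/(24 + (9 + 2*(9*(-1)) + 2*(9*(-1))**2))) = 1/(1/(24 + (9 + 2*(-9) + 2*(-9)**2))) = 1/(1/(24 + (9 - 18 + 2*81))) = 1/(1/(24 + (9 - 18 + 162))) = 1/(1/(24 + 153)) = 1/(1/177) = 177)
p - 1*(-2843) = 177 - 1*(-2843) = 177 + 2843 = 3020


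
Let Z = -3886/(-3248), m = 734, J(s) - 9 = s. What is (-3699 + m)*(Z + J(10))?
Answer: -3353415/56 ≈ -59882.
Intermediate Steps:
J(s) = 9 + s
Z = 67/56 (Z = -3886*(-1/3248) = 67/56 ≈ 1.1964)
(-3699 + m)*(Z + J(10)) = (-3699 + 734)*(67/56 + (9 + 10)) = -2965*(67/56 + 19) = -2965*1131/56 = -3353415/56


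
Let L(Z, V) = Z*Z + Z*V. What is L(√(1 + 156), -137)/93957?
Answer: 157/93957 - 137*√157/93957 ≈ -0.016599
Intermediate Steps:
L(Z, V) = Z² + V*Z
L(√(1 + 156), -137)/93957 = (√(1 + 156)*(-137 + √(1 + 156)))/93957 = (√157*(-137 + √157))*(1/93957) = √157*(-137 + √157)/93957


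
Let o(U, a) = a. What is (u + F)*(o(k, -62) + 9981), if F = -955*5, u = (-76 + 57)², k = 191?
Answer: -43782466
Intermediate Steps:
u = 361 (u = (-19)² = 361)
F = -4775
(u + F)*(o(k, -62) + 9981) = (361 - 4775)*(-62 + 9981) = -4414*9919 = -43782466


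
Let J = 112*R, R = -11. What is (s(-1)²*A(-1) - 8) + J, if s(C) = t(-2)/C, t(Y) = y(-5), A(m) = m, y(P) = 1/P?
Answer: -31001/25 ≈ -1240.0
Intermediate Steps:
t(Y) = -⅕ (t(Y) = 1/(-5) = -⅕)
J = -1232 (J = 112*(-11) = -1232)
s(C) = -1/(5*C)
(s(-1)²*A(-1) - 8) + J = ((-⅕/(-1))²*(-1) - 8) - 1232 = ((-⅕*(-1))²*(-1) - 8) - 1232 = ((⅕)²*(-1) - 8) - 1232 = ((1/25)*(-1) - 8) - 1232 = (-1/25 - 8) - 1232 = -201/25 - 1232 = -31001/25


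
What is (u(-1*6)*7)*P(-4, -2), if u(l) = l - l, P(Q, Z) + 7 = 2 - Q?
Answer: 0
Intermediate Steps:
P(Q, Z) = -5 - Q (P(Q, Z) = -7 + (2 - Q) = -5 - Q)
u(l) = 0
(u(-1*6)*7)*P(-4, -2) = (0*7)*(-5 - 1*(-4)) = 0*(-5 + 4) = 0*(-1) = 0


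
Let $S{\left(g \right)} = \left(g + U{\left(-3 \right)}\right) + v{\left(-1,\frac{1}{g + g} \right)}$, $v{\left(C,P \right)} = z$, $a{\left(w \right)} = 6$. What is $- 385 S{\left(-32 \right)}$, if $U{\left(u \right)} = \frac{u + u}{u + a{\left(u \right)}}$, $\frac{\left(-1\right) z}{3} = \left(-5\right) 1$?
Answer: $7315$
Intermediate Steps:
$z = 15$ ($z = - 3 \left(\left(-5\right) 1\right) = \left(-3\right) \left(-5\right) = 15$)
$U{\left(u \right)} = \frac{2 u}{6 + u}$ ($U{\left(u \right)} = \frac{u + u}{u + 6} = \frac{2 u}{6 + u}$)
$v{\left(C,P \right)} = 15$
$S{\left(g \right)} = 13 + g$ ($S{\left(g \right)} = \left(g + 2 \left(-3\right) \frac{1}{6 - 3}\right) + 15 = \left(g + 2 \left(-3\right) \frac{1}{3}\right) + 15 = \left(g - 2\right) + 15 = \left(-2 + g\right) + 15 = 13 + g$)
$- 385 S{\left(-32 \right)} = - 385 \left(13 - 32\right) = \left(-385\right) \left(-19\right) = 7315$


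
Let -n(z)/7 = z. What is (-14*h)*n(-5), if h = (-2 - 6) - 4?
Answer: 5880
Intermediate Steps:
n(z) = -7*z
h = -12 (h = -8 - 4 = -12)
(-14*h)*n(-5) = (-14*(-12))*(-7*(-5)) = 168*35 = 5880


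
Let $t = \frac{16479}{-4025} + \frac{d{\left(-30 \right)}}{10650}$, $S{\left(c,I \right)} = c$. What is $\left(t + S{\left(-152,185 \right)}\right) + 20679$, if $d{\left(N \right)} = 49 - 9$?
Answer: $\frac{17594803468}{857325} \approx 20523.0$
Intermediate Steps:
$d{\left(N \right)} = 40$
$t = - \frac{3506807}{857325}$ ($t = \frac{16479}{-4025} + \frac{40}{10650} = 16479 \left(- \frac{1}{4025}\right) + 40 \cdot \frac{1}{10650} = - \frac{16479}{4025} + \frac{4}{1065} = - \frac{3506807}{857325} \approx -4.0904$)
$\left(t + S{\left(-152,185 \right)}\right) + 20679 = \left(- \frac{3506807}{857325} - 152\right) + 20679 = - \frac{133820207}{857325} + 20679 = \frac{17594803468}{857325}$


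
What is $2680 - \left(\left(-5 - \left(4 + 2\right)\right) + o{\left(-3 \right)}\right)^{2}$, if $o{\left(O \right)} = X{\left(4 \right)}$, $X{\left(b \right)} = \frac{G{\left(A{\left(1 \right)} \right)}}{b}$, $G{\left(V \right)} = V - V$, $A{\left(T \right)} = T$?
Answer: $2559$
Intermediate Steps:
$G{\left(V \right)} = 0$
$X{\left(b \right)} = 0$ ($X{\left(b \right)} = \frac{0}{b} = 0$)
$o{\left(O \right)} = 0$
$2680 - \left(\left(-5 - \left(4 + 2\right)\right) + o{\left(-3 \right)}\right)^{2} = 2680 - \left(\left(-5 - \left(4 + 2\right)\right) + 0\right)^{2} = 2680 - \left(\left(-5 - 6\right) + 0\right)^{2} = 2680 - \left(-11 + 0\right)^{2} = 2680 - \left(-11\right)^{2} = 2680 - 121 = 2559$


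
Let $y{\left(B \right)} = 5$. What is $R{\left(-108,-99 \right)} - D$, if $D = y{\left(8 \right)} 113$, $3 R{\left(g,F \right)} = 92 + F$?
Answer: $- \frac{1702}{3} \approx -567.33$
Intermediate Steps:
$R{\left(g,F \right)} = \frac{92}{3} + \frac{F}{3}$ ($R{\left(g,F \right)} = \frac{92 + F}{3} = \frac{92}{3} + \frac{F}{3}$)
$D = 565$ ($D = 5 \cdot 113 = 565$)
$R{\left(-108,-99 \right)} - D = \left(\frac{92}{3} + \frac{1}{3} \left(-99\right)\right) - 565 = \left(\frac{92}{3} - 33\right) - 565 = - \frac{7}{3} - 565 = - \frac{1702}{3}$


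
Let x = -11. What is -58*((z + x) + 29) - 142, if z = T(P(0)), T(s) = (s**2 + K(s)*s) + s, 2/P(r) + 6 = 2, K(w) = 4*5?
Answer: -1183/2 ≈ -591.50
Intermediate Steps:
K(w) = 20
P(r) = -1/2 (P(r) = 2/(-6 + 2) = 2/(-4) = 2*(-1/4) = -1/2)
T(s) = s**2 + 21*s (T(s) = (s**2 + 20*s) + s = s**2 + 21*s)
z = -41/4 (z = -(21 - 1/2)/2 = -1/2*41/2 = -41/4 ≈ -10.250)
-58*((z + x) + 29) - 142 = -58*((-41/4 - 11) + 29) - 142 = -58*(-85/4 + 29) - 142 = -58*31/4 - 142 = -899/2 - 142 = -1183/2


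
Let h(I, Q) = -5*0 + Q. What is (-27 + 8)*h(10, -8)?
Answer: 152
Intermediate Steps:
h(I, Q) = Q (h(I, Q) = 0 + Q = Q)
(-27 + 8)*h(10, -8) = (-27 + 8)*(-8) = -19*(-8) = 152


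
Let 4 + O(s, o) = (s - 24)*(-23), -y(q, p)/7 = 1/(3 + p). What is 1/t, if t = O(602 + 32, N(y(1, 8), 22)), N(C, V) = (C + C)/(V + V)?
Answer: -1/14034 ≈ -7.1255e-5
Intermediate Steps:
y(q, p) = -7/(3 + p)
N(C, V) = C/V (N(C, V) = (2*C)/((2*V)) = (2*C)*(1/(2*V)) = C/V)
O(s, o) = 548 - 23*s (O(s, o) = -4 + (s - 24)*(-23) = -4 + (-24 + s)*(-23) = -4 + (552 - 23*s) = 548 - 23*s)
t = -14034 (t = 548 - 23*(602 + 32) = 548 - 23*634 = 548 - 14582 = -14034)
1/t = 1/(-14034) = -1/14034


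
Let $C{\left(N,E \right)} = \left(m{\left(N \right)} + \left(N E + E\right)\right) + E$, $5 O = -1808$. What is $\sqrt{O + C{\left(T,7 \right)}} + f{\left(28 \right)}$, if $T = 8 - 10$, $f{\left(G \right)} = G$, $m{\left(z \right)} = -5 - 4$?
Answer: $28 + \frac{i \sqrt{9265}}{5} \approx 28.0 + 19.251 i$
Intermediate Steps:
$O = - \frac{1808}{5}$ ($O = \frac{1}{5} \left(-1808\right) = - \frac{1808}{5} \approx -361.6$)
$m{\left(z \right)} = -9$ ($m{\left(z \right)} = -5 - 4 = -9$)
$T = -2$
$C{\left(N,E \right)} = -9 + 2 E + E N$ ($C{\left(N,E \right)} = \left(-9 + \left(N E + E\right)\right) + E = \left(-9 + \left(E N + E\right)\right) + E = \left(-9 + \left(E + E N\right)\right) + E = \left(-9 + E + E N\right) + E = -9 + 2 E + E N$)
$\sqrt{O + C{\left(T,7 \right)}} + f{\left(28 \right)} = \sqrt{- \frac{1808}{5} + \left(-9 + 2 \cdot 7 + 7 \left(-2\right)\right)} + 28 = \sqrt{- \frac{1808}{5} - 9} + 28 = \sqrt{- \frac{1853}{5}} + 28 = \frac{i \sqrt{9265}}{5} + 28 = 28 + \frac{i \sqrt{9265}}{5}$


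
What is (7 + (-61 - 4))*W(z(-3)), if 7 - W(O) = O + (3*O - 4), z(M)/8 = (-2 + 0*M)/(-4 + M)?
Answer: -754/7 ≈ -107.71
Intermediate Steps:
z(M) = -16/(-4 + M) (z(M) = 8*((-2 + 0*M)/(-4 + M)) = 8*((-2 + 0)/(-4 + M)) = 8*(-2/(-4 + M)) = -16/(-4 + M))
W(O) = 11 - 4*O (W(O) = 7 - (O + (3*O - 4)) = 7 - (O + (-4 + 3*O)) = 7 - (-4 + 4*O) = 7 + (4 - 4*O) = 11 - 4*O)
(7 + (-61 - 4))*W(z(-3)) = (7 + (-61 - 4))*(11 - (-64)/(-4 - 3)) = (7 - 65)*(11 - (-64)/(-7)) = -58*(11 - (-64)*(-1)/7) = -58*(11 - 4*16/7) = -58*(11 - 64/7) = -58*13/7 = -754/7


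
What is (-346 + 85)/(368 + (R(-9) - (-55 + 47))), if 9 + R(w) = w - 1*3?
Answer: -261/355 ≈ -0.73521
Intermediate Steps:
R(w) = -12 + w (R(w) = -9 + (w - 1*3) = -9 + (w - 3) = -9 + (-3 + w) = -12 + w)
(-346 + 85)/(368 + (R(-9) - (-55 + 47))) = (-346 + 85)/(368 + ((-12 - 9) - (-55 + 47))) = -261/(368 + (-21 - 1*(-8))) = -261/(368 + (-21 + 8)) = -261/(368 - 13) = -261/355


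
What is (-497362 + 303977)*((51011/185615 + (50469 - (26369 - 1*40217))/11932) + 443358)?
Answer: -37978621170032011019/442951636 ≈ -8.5740e+10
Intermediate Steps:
(-497362 + 303977)*((51011/185615 + (50469 - (26369 - 1*40217))/11932) + 443358) = -193385*((51011*(1/185615) + (50469 - (26369 - 40217))*(1/11932)) + 443358) = -193385*((51011/185615 + (50469 - 1*(-13848))*(1/11932)) + 443358) = -193385*((51011/185615 + (50469 + 13848)*(1/11932)) + 443358) = -193385*((51011/185615 + 64317*(1/11932)) + 443358) = -193385*((51011/185615 + 64317/11932) + 443358) = -193385*(12546863207/2214758180 + 443358) = -193385*981943304031647/2214758180 = -37978621170032011019/442951636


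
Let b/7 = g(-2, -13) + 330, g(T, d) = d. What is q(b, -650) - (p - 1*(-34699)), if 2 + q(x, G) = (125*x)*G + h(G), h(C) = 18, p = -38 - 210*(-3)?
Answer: -180329025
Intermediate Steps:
p = 592 (p = -38 + 630 = 592)
b = 2219 (b = 7*(-13 + 330) = 7*317 = 2219)
q(x, G) = 16 + 125*G*x (q(x, G) = -2 + ((125*x)*G + 18) = -2 + (125*G*x + 18) = -2 + (18 + 125*G*x) = 16 + 125*G*x)
q(b, -650) - (p - 1*(-34699)) = (16 + 125*(-650)*2219) - (592 - 1*(-34699)) = (16 - 180293750) - (592 + 34699) = -180293734 - 1*35291 = -180293734 - 35291 = -180329025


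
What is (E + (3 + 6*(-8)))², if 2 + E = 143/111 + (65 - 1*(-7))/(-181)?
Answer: 858191020996/403648281 ≈ 2126.1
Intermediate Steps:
E = -22291/20091 (E = -2 + (143/111 + (65 - 1*(-7))/(-181)) = -2 + (143*(1/111) + (65 + 7)*(-1/181)) = -2 + (143/111 + 72*(-1/181)) = -2 + (143/111 - 72/181) = -2 + 17891/20091 = -22291/20091 ≈ -1.1095)
(E + (3 + 6*(-8)))² = (-22291/20091 + (3 + 6*(-8)))² = (-22291/20091 + (3 - 48))² = (-22291/20091 - 45)² = (-926386/20091)² = 858191020996/403648281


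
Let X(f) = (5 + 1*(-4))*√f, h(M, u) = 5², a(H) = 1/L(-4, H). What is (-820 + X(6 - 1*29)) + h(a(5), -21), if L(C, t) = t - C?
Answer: -795 + I*√23 ≈ -795.0 + 4.7958*I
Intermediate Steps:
a(H) = 1/(4 + H) (a(H) = 1/(H - 1*(-4)) = 1/(H + 4) = 1/(4 + H))
h(M, u) = 25
X(f) = √f (X(f) = (5 - 4)*√f = 1*√f = √f)
(-820 + X(6 - 1*29)) + h(a(5), -21) = (-820 + √(6 - 1*29)) + 25 = (-820 + √(6 - 29)) + 25 = (-820 + √(-23)) + 25 = (-820 + I*√23) + 25 = -795 + I*√23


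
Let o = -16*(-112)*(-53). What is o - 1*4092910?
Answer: -4187886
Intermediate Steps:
o = -94976 (o = 1792*(-53) = -94976)
o - 1*4092910 = -94976 - 1*4092910 = -94976 - 4092910 = -4187886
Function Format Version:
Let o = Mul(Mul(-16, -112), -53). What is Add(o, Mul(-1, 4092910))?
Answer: -4187886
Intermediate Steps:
o = -94976 (o = Mul(1792, -53) = -94976)
Add(o, Mul(-1, 4092910)) = Add(-94976, Mul(-1, 4092910)) = Add(-94976, -4092910) = -4187886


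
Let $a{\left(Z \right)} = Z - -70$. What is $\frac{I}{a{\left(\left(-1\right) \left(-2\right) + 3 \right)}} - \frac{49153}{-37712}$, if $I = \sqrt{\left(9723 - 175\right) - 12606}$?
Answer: $\frac{49153}{37712} + \frac{i \sqrt{3058}}{75} \approx 1.3034 + 0.73732 i$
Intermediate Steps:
$a{\left(Z \right)} = 70 + Z$ ($a{\left(Z \right)} = Z + 70 = 70 + Z$)
$I = i \sqrt{3058}$ ($I = \sqrt{\left(9723 - 175\right) - 12606} = \sqrt{9548 - 12606} = \sqrt{-3058} = i \sqrt{3058} \approx 55.299 i$)
$\frac{I}{a{\left(\left(-1\right) \left(-2\right) + 3 \right)}} - \frac{49153}{-37712} = \frac{i \sqrt{3058}}{70 + \left(\left(-1\right) \left(-2\right) + 3\right)} - \frac{49153}{-37712} = \frac{i \sqrt{3058}}{70 + \left(2 + 3\right)} - - \frac{49153}{37712} = \frac{i \sqrt{3058}}{70 + 5} + \frac{49153}{37712} = \frac{i \sqrt{3058}}{75} + \frac{49153}{37712} = \frac{49153}{37712} + \frac{i \sqrt{3058}}{75}$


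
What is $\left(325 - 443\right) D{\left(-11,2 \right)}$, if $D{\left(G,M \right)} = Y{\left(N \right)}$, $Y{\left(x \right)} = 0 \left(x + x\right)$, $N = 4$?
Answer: $0$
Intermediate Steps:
$Y{\left(x \right)} = 0$ ($Y{\left(x \right)} = 0 \cdot 2 x = 0$)
$D{\left(G,M \right)} = 0$
$\left(325 - 443\right) D{\left(-11,2 \right)} = \left(325 - 443\right) 0 = \left(-118\right) 0 = 0$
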